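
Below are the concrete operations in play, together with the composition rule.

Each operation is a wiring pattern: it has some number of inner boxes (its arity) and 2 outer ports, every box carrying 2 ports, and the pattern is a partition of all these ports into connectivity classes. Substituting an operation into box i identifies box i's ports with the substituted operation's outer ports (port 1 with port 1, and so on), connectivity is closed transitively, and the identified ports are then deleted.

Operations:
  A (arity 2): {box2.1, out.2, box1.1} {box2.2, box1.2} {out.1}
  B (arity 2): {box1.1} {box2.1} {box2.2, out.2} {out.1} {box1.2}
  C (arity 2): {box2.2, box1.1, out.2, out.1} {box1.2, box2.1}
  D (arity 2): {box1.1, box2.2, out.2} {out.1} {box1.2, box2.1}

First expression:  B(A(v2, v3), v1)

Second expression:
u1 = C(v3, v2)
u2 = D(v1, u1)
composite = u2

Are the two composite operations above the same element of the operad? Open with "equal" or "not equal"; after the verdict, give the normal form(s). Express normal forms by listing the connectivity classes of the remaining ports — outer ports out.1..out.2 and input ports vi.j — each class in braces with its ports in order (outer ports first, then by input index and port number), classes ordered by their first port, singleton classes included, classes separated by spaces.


The first composite normalizes to {out.1} {out.2, v1.2} {v1.1} {v2.1, v3.1} {v2.2, v3.2}
The second composite normalizes to {out.1} {out.2, v1.1, v1.2, v2.2, v3.1} {v2.1, v3.2}
The forms do not match — not equal.

not equal; the first gives {out.1} {out.2, v1.2} {v1.1} {v2.1, v3.1} {v2.2, v3.2} and the second {out.1} {out.2, v1.1, v1.2, v2.2, v3.1} {v2.1, v3.2}


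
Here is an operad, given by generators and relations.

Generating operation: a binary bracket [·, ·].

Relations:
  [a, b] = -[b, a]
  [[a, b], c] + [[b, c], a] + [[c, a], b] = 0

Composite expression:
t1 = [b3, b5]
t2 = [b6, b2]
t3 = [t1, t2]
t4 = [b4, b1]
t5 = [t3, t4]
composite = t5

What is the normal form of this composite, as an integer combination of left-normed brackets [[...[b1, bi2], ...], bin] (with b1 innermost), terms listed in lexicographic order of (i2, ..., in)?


[[[[[b1, b4], b2], b6], b3], b5] - [[[[[b1, b4], b2], b6], b5], b3] - [[[[[b1, b4], b3], b5], b2], b6] + [[[[[b1, b4], b3], b5], b6], b2] + [[[[[b1, b4], b5], b3], b2], b6] - [[[[[b1, b4], b5], b3], b6], b2] - [[[[[b1, b4], b6], b2], b3], b5] + [[[[[b1, b4], b6], b2], b5], b3]

A multilinear Lie element is pinned by b1-initial words (b1 innermost).
Composite bracket: [[[b3, b5], [b6, b2]], [b4, b1]]
Full expansion: 32 signed words from ab - ba (2^5 = 32).
Collect the words opening with b1:
  word b1b4b2b6b3b5 has sign +1, contributing +[[[[[b1, b4], b2], b6], b3], b5]
  word b1b4b2b6b5b3 has sign -1, contributing -[[[[[b1, b4], b2], b6], b5], b3]
  word b1b4b3b5b2b6 has sign -1, contributing -[[[[[b1, b4], b3], b5], b2], b6]
  word b1b4b3b5b6b2 has sign +1, contributing +[[[[[b1, b4], b3], b5], b6], b2]
  word b1b4b5b3b2b6 has sign +1, contributing +[[[[[b1, b4], b5], b3], b2], b6]
  word b1b4b5b3b6b2 has sign -1, contributing -[[[[[b1, b4], b5], b3], b6], b2]
  word b1b4b6b2b3b5 has sign -1, contributing -[[[[[b1, b4], b6], b2], b3], b5]
  word b1b4b6b2b5b3 has sign +1, contributing +[[[[[b1, b4], b6], b2], b5], b3]


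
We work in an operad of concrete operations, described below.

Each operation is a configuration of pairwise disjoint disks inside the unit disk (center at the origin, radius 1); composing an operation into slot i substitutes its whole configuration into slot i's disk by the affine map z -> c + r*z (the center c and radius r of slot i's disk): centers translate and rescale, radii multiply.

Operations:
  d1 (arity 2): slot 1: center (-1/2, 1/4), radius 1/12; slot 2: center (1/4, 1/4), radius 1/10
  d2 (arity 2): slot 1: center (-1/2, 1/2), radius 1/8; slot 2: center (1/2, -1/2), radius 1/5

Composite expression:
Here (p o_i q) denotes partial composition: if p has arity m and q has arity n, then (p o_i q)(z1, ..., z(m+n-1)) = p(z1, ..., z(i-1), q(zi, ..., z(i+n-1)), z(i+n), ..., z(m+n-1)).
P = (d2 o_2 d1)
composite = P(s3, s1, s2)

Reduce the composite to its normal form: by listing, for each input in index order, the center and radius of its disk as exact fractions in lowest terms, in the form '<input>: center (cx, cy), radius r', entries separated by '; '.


Only the slot chain above each s matters under d2; compose those maps.
s3: after 1 affine step, its disk has center (-1/2, 1/2), radius 1/8
s1: after 2 affine steps, its disk has center (2/5, -9/20), radius 1/60
s2: after 2 affine steps, its disk has center (11/20, -9/20), radius 1/50

s1: center (2/5, -9/20), radius 1/60; s2: center (11/20, -9/20), radius 1/50; s3: center (-1/2, 1/2), radius 1/8


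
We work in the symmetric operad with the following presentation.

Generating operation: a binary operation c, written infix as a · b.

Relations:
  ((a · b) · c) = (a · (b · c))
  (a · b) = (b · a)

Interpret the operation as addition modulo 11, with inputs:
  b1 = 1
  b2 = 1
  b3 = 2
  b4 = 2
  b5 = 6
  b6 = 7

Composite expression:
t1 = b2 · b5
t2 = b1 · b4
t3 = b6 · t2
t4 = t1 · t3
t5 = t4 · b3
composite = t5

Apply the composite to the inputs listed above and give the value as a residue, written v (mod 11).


8 (mod 11)

(b2 · b5) = 7
(b1 · b4) = 3
(b6 · (b1 · b4)) = 10
((b2 · b5) · (b6 · (b1 · b4))) = 6
(((b2 · b5) · (b6 · (b1 · b4))) · b3) = 8


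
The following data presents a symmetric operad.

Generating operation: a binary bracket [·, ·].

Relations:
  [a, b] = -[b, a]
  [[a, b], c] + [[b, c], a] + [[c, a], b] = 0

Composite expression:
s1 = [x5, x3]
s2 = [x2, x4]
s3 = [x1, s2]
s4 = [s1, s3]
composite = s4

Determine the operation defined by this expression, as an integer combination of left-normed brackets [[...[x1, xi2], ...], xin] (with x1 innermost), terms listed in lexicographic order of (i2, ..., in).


[[[[x1, x2], x4], x3], x5] - [[[[x1, x2], x4], x5], x3] - [[[[x1, x4], x2], x3], x5] + [[[[x1, x4], x2], x5], x3]

Left-normed coefficients sit on the x1-initial expansion words.
Composite bracket: [[x5, x3], [x1, [x2, x4]]]
Applying ab - ba throughout gives 16 signed words (2^4 = 16).
Coefficients come from the x1-initial words:
  x1x2x4x3x5 appears with sign +1, giving the term +[[[[x1, x2], x4], x3], x5]
  x1x2x4x5x3 appears with sign -1, giving the term -[[[[x1, x2], x4], x5], x3]
  x1x4x2x3x5 appears with sign -1, giving the term -[[[[x1, x4], x2], x3], x5]
  x1x4x2x5x3 appears with sign +1, giving the term +[[[[x1, x4], x2], x5], x3]


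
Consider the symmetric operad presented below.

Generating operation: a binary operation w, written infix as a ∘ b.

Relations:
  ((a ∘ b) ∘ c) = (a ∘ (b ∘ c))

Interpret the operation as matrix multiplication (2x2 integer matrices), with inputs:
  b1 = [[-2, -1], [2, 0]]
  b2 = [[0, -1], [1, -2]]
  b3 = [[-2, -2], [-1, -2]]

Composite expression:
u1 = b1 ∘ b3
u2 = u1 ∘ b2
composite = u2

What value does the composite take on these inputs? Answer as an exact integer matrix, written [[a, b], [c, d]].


[[6, -17], [-4, 12]]

(b1 ∘ b3) = [[5, 6], [-4, -4]]
((b1 ∘ b3) ∘ b2) = [[6, -17], [-4, 12]]


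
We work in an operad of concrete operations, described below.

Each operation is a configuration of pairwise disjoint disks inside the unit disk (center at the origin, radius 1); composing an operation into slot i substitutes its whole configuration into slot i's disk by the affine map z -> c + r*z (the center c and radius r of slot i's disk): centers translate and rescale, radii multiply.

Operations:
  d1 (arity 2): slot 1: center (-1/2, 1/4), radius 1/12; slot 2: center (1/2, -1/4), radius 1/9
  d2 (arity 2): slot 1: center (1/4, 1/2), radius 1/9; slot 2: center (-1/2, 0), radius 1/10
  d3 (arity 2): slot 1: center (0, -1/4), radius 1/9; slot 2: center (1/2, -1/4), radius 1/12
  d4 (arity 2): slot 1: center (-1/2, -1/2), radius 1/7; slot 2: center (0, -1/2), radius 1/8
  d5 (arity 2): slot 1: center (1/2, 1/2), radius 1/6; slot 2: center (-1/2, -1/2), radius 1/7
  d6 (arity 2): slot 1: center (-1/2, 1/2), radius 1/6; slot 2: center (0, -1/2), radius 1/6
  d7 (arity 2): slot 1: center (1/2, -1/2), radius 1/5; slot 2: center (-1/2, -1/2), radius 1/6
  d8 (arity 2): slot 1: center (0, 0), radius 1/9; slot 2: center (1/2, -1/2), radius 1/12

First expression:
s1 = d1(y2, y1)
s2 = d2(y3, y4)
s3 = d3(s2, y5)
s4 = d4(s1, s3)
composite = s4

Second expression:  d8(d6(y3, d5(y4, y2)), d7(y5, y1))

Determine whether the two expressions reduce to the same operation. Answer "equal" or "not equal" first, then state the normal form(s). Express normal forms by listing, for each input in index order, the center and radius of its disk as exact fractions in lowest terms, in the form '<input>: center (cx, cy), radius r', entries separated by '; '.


Normal form of the first expression: y1: center (-3/7, -15/28), radius 1/63; y2: center (-4/7, -13/28), radius 1/84; y3: center (1/288, -151/288), radius 1/648; y4: center (-1/144, -17/32), radius 1/720; y5: center (1/16, -17/32), radius 1/96
Normal form of the second expression: y1: center (11/24, -13/24), radius 1/72; y2: center (-1/108, -7/108), radius 1/378; y3: center (-1/18, 1/18), radius 1/54; y4: center (1/108, -5/108), radius 1/324; y5: center (13/24, -13/24), radius 1/60
They disagree, so not equal.

not equal; the first gives y1: center (-3/7, -15/28), radius 1/63; y2: center (-4/7, -13/28), radius 1/84; y3: center (1/288, -151/288), radius 1/648; y4: center (-1/144, -17/32), radius 1/720; y5: center (1/16, -17/32), radius 1/96 and the second y1: center (11/24, -13/24), radius 1/72; y2: center (-1/108, -7/108), radius 1/378; y3: center (-1/18, 1/18), radius 1/54; y4: center (1/108, -5/108), radius 1/324; y5: center (13/24, -13/24), radius 1/60


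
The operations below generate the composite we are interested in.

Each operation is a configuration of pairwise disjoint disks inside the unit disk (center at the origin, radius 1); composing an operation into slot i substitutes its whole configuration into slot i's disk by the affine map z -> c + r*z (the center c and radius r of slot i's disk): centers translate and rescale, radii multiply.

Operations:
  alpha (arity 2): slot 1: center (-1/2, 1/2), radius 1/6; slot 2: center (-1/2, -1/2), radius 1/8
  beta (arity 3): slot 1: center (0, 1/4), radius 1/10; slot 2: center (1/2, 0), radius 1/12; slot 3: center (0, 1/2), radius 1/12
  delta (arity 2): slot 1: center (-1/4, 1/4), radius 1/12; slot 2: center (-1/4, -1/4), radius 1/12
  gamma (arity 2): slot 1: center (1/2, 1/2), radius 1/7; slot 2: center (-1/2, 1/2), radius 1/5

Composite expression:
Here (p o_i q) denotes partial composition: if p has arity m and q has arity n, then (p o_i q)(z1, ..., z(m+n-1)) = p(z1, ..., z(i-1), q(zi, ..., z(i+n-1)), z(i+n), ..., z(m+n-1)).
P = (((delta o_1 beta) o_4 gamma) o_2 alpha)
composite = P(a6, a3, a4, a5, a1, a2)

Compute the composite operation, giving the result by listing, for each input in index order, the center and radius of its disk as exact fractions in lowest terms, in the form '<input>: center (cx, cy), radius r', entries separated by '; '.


a1: center (-5/24, -5/24), radius 1/84; a2: center (-7/24, -5/24), radius 1/60; a3: center (-61/288, 73/288), radius 1/864; a4: center (-61/288, 71/288), radius 1/1152; a5: center (-1/4, 7/24), radius 1/144; a6: center (-1/4, 13/48), radius 1/120

Affine substitution under delta: radii multiply and a-centers shift.
a6: after 2 affine steps, its disk has center (-1/4, 13/48), radius 1/120
a3: after 3 affine steps, its disk has center (-61/288, 73/288), radius 1/864
a4: after 3 affine steps, its disk has center (-61/288, 71/288), radius 1/1152
a5: after 2 affine steps, its disk has center (-1/4, 7/24), radius 1/144
a1: after 2 affine steps, its disk has center (-5/24, -5/24), radius 1/84
a2: after 2 affine steps, its disk has center (-7/24, -5/24), radius 1/60


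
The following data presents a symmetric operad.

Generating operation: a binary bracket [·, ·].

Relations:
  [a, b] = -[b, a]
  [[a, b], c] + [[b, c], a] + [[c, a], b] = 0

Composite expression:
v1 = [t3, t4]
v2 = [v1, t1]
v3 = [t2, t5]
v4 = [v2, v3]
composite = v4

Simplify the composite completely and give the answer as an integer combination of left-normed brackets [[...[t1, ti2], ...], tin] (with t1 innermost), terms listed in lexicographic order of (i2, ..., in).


Antisymmetry and Jacobi reduce to t1-anchored left-normed brackets.
Composite bracket: [[[t3, t4], t1], [t2, t5]]
The bracket unfolds into 16 signed words via [a, b] = ab - ba (2^4 = 16).
Only words starting with t1 matter:
  t1t3t4t2t5 (sign -1) contributes -[[[[t1, t3], t4], t2], t5]
  t1t3t4t5t2 (sign +1) contributes +[[[[t1, t3], t4], t5], t2]
  t1t4t3t2t5 (sign +1) contributes +[[[[t1, t4], t3], t2], t5]
  t1t4t3t5t2 (sign -1) contributes -[[[[t1, t4], t3], t5], t2]

-[[[[t1, t3], t4], t2], t5] + [[[[t1, t3], t4], t5], t2] + [[[[t1, t4], t3], t2], t5] - [[[[t1, t4], t3], t5], t2]


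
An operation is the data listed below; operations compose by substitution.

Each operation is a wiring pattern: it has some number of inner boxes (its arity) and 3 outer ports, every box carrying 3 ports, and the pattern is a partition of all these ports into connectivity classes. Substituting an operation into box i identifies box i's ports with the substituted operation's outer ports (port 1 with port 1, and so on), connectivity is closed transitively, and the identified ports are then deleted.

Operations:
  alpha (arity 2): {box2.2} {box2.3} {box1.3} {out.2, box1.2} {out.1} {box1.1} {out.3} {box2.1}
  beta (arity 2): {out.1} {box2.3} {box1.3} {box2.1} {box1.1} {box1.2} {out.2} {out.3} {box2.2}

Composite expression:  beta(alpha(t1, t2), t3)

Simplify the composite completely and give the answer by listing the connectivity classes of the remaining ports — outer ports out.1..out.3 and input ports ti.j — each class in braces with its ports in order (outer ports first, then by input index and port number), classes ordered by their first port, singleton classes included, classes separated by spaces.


{out.1} {out.2} {out.3} {t1.1} {t1.2} {t1.3} {t2.1} {t2.2} {t2.3} {t3.1} {t3.2} {t3.3}


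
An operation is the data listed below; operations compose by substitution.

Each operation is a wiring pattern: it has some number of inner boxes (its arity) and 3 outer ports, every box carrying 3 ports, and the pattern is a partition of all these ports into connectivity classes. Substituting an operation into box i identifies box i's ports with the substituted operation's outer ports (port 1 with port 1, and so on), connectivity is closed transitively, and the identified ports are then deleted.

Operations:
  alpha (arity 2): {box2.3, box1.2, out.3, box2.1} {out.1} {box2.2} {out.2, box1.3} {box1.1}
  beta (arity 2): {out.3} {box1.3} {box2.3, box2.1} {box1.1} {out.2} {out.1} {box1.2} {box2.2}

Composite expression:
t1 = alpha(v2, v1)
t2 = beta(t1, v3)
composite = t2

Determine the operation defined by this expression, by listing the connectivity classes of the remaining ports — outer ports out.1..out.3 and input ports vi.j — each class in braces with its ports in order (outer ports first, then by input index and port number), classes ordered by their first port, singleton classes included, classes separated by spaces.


{out.1} {out.2} {out.3} {v1.1, v1.3, v2.2} {v1.2} {v2.1} {v2.3} {v3.1, v3.3} {v3.2}


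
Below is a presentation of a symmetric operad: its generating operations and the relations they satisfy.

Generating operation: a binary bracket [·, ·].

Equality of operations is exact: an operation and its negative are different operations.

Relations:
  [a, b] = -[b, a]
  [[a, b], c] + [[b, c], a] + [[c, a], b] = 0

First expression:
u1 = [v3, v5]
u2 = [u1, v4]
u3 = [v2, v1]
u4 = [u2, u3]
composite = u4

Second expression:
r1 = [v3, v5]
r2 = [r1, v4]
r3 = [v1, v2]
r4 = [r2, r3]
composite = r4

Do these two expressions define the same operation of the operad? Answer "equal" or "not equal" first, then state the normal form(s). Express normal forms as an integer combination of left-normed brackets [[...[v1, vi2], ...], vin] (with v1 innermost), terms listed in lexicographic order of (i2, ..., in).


not equal; the first gives [[[[v1, v2], v3], v5], v4] - [[[[v1, v2], v4], v3], v5] + [[[[v1, v2], v4], v5], v3] - [[[[v1, v2], v5], v3], v4] and the second -[[[[v1, v2], v3], v5], v4] + [[[[v1, v2], v4], v3], v5] - [[[[v1, v2], v4], v5], v3] + [[[[v1, v2], v5], v3], v4]

Reducing the first expression gives [[[[v1, v2], v3], v5], v4] - [[[[v1, v2], v4], v3], v5] + [[[[v1, v2], v4], v5], v3] - [[[[v1, v2], v5], v3], v4]
Reducing the second expression gives -[[[[v1, v2], v3], v5], v4] + [[[[v1, v2], v4], v3], v5] - [[[[v1, v2], v4], v5], v3] + [[[[v1, v2], v5], v3], v4]
The forms do not match — not equal.


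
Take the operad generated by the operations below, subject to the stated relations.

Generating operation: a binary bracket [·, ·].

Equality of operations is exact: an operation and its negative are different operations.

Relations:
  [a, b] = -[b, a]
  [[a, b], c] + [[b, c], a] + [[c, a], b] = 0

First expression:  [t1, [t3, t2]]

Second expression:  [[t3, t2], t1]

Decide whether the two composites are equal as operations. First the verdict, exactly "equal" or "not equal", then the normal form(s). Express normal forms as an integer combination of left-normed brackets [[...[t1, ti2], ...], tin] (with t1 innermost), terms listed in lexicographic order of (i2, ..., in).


not equal: they reduce to -[[t1, t2], t3] + [[t1, t3], t2] and [[t1, t2], t3] - [[t1, t3], t2]

The first expression reduces to -[[t1, t2], t3] + [[t1, t3], t2]
The second expression reduces to [[t1, t2], t3] - [[t1, t3], t2]
Distinct normal forms: not equal.


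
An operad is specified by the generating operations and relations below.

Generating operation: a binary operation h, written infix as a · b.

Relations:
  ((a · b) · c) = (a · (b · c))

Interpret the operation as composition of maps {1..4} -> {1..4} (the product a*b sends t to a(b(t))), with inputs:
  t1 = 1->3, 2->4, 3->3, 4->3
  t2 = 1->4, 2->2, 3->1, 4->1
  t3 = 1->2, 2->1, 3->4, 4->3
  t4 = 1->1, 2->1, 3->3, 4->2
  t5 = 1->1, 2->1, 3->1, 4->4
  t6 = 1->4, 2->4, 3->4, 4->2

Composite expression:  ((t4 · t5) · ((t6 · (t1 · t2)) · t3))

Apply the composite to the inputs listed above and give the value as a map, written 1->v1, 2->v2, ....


1->1, 2->2, 3->2, 4->2

(t4 · t5) = 1->1, 2->1, 3->1, 4->2
(t1 · t2) = 1->3, 2->4, 3->3, 4->3
(t6 · (t1 · t2)) = 1->4, 2->2, 3->4, 4->4
((t6 · (t1 · t2)) · t3) = 1->2, 2->4, 3->4, 4->4
((t4 · t5) · ((t6 · (t1 · t2)) · t3)) = 1->1, 2->2, 3->2, 4->2


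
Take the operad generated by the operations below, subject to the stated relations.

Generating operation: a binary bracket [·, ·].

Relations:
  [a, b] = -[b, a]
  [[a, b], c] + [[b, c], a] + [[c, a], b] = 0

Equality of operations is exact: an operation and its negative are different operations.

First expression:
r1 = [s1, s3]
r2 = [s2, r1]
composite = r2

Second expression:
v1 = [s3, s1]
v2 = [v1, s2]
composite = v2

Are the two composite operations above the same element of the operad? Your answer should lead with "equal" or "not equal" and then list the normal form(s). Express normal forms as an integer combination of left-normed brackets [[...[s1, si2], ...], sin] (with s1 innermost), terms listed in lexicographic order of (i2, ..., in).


equal — both sides give -[[s1, s3], s2]

The first expression reduces to -[[s1, s3], s2]
The second expression reduces to -[[s1, s3], s2]
Same normal form: equal.


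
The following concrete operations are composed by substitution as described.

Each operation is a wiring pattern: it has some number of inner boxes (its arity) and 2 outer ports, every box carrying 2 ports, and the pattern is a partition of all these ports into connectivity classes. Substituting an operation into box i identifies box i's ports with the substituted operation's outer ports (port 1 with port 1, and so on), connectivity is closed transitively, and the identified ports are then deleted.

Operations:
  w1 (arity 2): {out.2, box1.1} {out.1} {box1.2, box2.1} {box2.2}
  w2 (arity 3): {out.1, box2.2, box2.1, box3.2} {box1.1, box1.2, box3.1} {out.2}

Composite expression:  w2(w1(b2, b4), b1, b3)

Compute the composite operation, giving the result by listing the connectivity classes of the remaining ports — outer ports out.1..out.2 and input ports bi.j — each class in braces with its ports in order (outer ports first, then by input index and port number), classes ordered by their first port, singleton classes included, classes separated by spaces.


{out.1, b1.1, b1.2, b3.2} {out.2} {b2.1, b3.1} {b2.2, b4.1} {b4.2}

Treat the ports identified at w2 as solder joints: merge, then drop.
the subtree at w1 composes to {out.1} {out.2, b2.1} {b2.2, b4.1} {b4.2} on (b2, b4); out.j = own outer ports
the subtree at w2 composes to {out.1, b1.1, b1.2, b3.2} {out.2} {b2.1, b3.1} {b2.2, b4.1} {b4.2} on (b2, b4, b1, b3); out.j = own outer ports


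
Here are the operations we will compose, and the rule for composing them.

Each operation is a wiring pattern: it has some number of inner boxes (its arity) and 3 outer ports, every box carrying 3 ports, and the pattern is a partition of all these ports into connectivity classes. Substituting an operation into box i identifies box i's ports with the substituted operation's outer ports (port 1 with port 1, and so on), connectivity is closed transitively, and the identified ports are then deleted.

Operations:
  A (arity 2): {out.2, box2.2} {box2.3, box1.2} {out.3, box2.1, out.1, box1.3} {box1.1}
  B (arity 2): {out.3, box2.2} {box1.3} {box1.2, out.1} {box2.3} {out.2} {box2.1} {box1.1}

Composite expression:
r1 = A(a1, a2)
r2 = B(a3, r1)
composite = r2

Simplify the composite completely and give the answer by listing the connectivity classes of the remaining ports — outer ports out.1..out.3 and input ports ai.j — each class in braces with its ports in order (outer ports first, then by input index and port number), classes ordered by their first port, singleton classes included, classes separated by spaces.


{out.1, a3.2} {out.2} {out.3, a2.2} {a1.1} {a1.2, a2.3} {a1.3, a2.1} {a3.1} {a3.3}

Connectivity passes through glued B-boundaries; trace each wire chain.
A over (a1, a2) gives {out.1, out.3, a1.3, a2.1} {out.2, a2.2} {a1.1} {a1.2, a2.3}, out.j being that stage's outer ports
B over (a3, a1, a2) gives {out.1, a3.2} {out.2} {out.3, a2.2} {a1.1} {a1.2, a2.3} {a1.3, a2.1} {a3.1} {a3.3}, out.j being that stage's outer ports


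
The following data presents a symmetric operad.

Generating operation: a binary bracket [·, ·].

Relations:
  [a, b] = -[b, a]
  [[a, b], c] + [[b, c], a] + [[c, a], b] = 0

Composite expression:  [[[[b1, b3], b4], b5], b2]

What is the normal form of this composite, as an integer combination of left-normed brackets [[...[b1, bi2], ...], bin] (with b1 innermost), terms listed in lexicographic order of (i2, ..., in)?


[[[[b1, b3], b4], b5], b2]

A multilinear Lie element is pinned by b1-initial words (b1 innermost).
Composite bracket: [[[[b1, b3], b4], b5], b2]
Each bracket splits as ab - ba, giving 16 signed words (2^4 = 16).
Keep just the words that open with b1:
  sign of b1b3b4b5b2 is +1, so it contributes +[[[[b1, b3], b4], b5], b2]


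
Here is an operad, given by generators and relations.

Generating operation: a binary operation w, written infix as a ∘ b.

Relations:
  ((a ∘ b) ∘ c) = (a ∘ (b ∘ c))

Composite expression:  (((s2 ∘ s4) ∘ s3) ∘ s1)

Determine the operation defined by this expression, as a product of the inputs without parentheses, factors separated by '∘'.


s2 ∘ s4 ∘ s3 ∘ s1


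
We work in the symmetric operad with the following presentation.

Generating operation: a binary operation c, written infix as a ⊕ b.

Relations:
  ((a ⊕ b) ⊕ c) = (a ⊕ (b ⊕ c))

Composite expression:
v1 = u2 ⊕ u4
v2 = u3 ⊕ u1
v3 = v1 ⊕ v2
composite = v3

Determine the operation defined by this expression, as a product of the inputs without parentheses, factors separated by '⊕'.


u2 ⊕ u4 ⊕ u3 ⊕ u1

Associativity of c dissolves the nesting; only the u-input order survives.
(u2 ⊕ u4) collapses to u2 ⊕ u4
(u3 ⊕ u1) collapses to u3 ⊕ u1
((u2 ⊕ u4) ⊕ (u3 ⊕ u1)) collapses to u2 ⊕ u4 ⊕ u3 ⊕ u1


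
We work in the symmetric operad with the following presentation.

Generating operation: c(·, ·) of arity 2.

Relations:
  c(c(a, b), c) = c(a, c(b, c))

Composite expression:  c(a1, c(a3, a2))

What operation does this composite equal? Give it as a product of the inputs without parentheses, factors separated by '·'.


Key point: c is associative — brackets drop, the a-order remains.
c(a3, a2) spells out as a3 · a2
c(a1, c(a3, a2)) spells out as a1 · a3 · a2

a1 · a3 · a2


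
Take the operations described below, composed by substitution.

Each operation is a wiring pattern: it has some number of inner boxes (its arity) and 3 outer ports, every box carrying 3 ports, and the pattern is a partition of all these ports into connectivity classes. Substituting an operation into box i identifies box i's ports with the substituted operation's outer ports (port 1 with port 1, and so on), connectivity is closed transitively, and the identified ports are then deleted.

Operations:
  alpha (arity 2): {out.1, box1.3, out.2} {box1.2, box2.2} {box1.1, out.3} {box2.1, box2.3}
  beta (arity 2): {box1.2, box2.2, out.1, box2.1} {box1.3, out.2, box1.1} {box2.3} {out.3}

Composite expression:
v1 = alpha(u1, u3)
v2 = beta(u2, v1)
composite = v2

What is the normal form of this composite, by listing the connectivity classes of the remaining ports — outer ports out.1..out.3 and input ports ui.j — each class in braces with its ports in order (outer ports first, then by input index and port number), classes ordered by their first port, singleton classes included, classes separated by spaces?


Reachability decides: close wires over beta-identified ports.
the subtree at alpha composes to {out.1, out.2, u1.3} {out.3, u1.1} {u1.2, u3.2} {u3.1, u3.3} on (u1, u3); out.j = own outer ports
the subtree at beta composes to {out.1, u1.3, u2.2} {out.2, u2.1, u2.3} {out.3} {u1.1} {u1.2, u3.2} {u3.1, u3.3} on (u2, u1, u3); out.j = own outer ports

{out.1, u1.3, u2.2} {out.2, u2.1, u2.3} {out.3} {u1.1} {u1.2, u3.2} {u3.1, u3.3}


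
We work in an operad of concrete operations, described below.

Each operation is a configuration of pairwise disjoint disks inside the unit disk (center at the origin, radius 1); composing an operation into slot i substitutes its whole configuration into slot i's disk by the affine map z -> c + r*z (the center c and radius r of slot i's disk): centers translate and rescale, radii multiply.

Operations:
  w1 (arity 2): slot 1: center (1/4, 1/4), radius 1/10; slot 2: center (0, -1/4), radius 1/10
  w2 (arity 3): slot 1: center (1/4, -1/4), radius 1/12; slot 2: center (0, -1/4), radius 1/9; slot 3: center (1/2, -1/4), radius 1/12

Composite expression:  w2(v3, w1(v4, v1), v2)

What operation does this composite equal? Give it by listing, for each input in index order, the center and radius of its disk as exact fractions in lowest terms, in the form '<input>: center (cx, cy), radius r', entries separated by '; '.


v1: center (0, -5/18), radius 1/90; v2: center (1/2, -1/4), radius 1/12; v3: center (1/4, -1/4), radius 1/12; v4: center (1/36, -2/9), radius 1/90

Each v-disk chains the slot maps above it in w2; radii multiply.
for v3, the 1-step affine chain lands on center (1/4, -1/4), radius 1/12
for v4, the 2-step affine chain lands on center (1/36, -2/9), radius 1/90
for v1, the 2-step affine chain lands on center (0, -5/18), radius 1/90
for v2, the 1-step affine chain lands on center (1/2, -1/4), radius 1/12


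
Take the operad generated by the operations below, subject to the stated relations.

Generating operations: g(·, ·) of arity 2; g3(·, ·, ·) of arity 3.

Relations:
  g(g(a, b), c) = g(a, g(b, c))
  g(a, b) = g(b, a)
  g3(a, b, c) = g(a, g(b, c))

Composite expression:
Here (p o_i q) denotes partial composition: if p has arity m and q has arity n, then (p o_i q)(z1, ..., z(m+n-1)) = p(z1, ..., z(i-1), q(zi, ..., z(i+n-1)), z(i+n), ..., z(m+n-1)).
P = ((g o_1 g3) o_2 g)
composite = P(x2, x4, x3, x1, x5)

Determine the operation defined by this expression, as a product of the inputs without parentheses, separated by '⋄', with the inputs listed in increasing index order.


Any arrangement under g is one operation, so sort the x-inputs.
g(x4, x3) reduces to x4 ⋄ x3
g3(x2, g(x4, x3), x1) reduces to x2 ⋄ x4 ⋄ x3 ⋄ x1
g(g3(x2, g(x4, x3), x1), x5) reduces to x2 ⋄ x4 ⋄ x3 ⋄ x1 ⋄ x5
reordering the factors by index: x1 ⋄ x2 ⋄ x3 ⋄ x4 ⋄ x5

x1 ⋄ x2 ⋄ x3 ⋄ x4 ⋄ x5


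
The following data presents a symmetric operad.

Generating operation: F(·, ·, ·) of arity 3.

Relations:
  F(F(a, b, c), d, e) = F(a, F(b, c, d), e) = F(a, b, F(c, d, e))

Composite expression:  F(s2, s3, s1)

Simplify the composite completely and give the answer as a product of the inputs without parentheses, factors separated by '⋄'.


Associativity of F dissolves the nesting; only the s-input order survives.
F(s2, s3, s1) spells out as s2 ⋄ s3 ⋄ s1

s2 ⋄ s3 ⋄ s1


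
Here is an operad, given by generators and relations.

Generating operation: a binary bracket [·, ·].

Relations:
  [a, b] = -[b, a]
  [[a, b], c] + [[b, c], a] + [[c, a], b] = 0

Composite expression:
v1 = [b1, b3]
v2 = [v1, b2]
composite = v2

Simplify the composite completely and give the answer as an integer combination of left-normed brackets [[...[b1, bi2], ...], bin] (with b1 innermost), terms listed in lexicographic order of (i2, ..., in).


[[b1, b3], b2]

A multilinear Lie element is pinned by b1-initial words (b1 innermost).
Composite bracket: [[b1, b3], b2]
Under [a, b] = ab - ba we get 4 signed associative words (2^2 = 4).
Only words starting with b1 matter:
  b1b3b2 (sign +1) contributes +[[b1, b3], b2]


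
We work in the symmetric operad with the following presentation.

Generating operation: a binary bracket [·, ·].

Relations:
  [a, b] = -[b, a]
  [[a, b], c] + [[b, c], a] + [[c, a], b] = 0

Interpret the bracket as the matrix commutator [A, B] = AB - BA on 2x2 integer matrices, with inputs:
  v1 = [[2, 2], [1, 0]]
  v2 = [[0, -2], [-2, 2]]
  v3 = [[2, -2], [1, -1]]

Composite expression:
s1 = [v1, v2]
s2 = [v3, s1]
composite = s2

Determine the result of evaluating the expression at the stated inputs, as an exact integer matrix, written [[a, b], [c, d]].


[v1, v2] = [[-2, 0], [2, 2]]
[v3, [v1, v2]] = [[-4, -8], [-10, 4]]

[[-4, -8], [-10, 4]]


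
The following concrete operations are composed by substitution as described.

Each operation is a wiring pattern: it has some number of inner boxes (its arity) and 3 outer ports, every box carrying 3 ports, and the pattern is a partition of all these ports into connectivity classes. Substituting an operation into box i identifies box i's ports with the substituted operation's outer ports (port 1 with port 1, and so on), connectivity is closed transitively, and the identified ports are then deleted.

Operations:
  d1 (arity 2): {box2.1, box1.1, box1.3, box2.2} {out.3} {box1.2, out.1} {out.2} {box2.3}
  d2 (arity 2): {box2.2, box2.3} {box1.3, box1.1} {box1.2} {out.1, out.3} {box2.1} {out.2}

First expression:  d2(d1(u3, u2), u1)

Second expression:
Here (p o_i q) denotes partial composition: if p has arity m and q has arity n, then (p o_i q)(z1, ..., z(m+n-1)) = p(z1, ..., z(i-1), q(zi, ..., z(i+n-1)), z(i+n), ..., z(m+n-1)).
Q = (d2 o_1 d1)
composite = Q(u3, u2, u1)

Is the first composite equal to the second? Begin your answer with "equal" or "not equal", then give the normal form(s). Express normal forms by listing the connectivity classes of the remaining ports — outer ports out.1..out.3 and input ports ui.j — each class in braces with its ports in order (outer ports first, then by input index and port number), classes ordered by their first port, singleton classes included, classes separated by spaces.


equal — both sides give {out.1, out.3} {out.2} {u1.1} {u1.2, u1.3} {u2.1, u2.2, u3.1, u3.3} {u2.3} {u3.2}

The first expression, normalized: {out.1, out.3} {out.2} {u1.1} {u1.2, u1.3} {u2.1, u2.2, u3.1, u3.3} {u2.3} {u3.2}
The second expression, normalized: {out.1, out.3} {out.2} {u1.1} {u1.2, u1.3} {u2.1, u2.2, u3.1, u3.3} {u2.3} {u3.2}
The normal forms match — equal.


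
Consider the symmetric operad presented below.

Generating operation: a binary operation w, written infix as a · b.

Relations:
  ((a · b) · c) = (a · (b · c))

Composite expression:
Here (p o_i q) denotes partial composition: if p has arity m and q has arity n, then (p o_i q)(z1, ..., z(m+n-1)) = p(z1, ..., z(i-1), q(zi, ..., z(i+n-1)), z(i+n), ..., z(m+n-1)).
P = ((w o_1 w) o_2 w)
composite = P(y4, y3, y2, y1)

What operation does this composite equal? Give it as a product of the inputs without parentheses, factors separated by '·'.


y4 · y3 · y2 · y1

Under associativity of w, the answer is the y's in reading order.
(y3 · y2) collapses to y3 · y2
(y4 · (y3 · y2)) collapses to y4 · y3 · y2
((y4 · (y3 · y2)) · y1) collapses to y4 · y3 · y2 · y1


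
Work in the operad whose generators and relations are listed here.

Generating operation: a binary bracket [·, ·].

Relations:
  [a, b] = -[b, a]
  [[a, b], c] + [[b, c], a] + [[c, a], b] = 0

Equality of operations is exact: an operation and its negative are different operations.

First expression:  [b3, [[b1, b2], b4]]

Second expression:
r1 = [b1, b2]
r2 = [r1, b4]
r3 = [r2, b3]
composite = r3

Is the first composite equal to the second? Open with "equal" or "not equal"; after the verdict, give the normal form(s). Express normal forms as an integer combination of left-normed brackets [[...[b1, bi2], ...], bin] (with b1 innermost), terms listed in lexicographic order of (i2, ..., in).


not equal; first: -[[[b1, b2], b4], b3]; second: [[[b1, b2], b4], b3]

Normal form of the first expression: -[[[b1, b2], b4], b3]
Normal form of the second expression: [[[b1, b2], b4], b3]
They disagree, so not equal.


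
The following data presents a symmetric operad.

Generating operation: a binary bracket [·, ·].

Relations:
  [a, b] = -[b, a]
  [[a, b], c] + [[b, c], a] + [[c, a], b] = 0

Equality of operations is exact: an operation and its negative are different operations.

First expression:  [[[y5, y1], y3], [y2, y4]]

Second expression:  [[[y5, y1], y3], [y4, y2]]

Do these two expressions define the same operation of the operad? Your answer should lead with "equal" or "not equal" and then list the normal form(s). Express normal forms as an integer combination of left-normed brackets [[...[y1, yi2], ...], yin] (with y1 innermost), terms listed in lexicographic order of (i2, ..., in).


not equal; first: -[[[[y1, y5], y3], y2], y4] + [[[[y1, y5], y3], y4], y2]; second: [[[[y1, y5], y3], y2], y4] - [[[[y1, y5], y3], y4], y2]

The first expression reduces to -[[[[y1, y5], y3], y2], y4] + [[[[y1, y5], y3], y4], y2]
The second expression reduces to [[[[y1, y5], y3], y2], y4] - [[[[y1, y5], y3], y4], y2]
They disagree, so not equal.


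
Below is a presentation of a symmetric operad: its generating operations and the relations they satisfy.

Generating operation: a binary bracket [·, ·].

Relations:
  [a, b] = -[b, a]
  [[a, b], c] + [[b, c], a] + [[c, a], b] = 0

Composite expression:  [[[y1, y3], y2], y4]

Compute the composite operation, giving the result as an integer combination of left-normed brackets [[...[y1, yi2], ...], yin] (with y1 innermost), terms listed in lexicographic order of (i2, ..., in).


Antisymmetry and Jacobi reduce to y1-anchored left-normed brackets.
Composite bracket: [[[y1, y3], y2], y4]
Full expansion: 8 signed words from ab - ba (2^3 = 8).
Coefficients come from the y1-initial words:
  from y1y3y2y4, sign +1: term +[[[y1, y3], y2], y4]

[[[y1, y3], y2], y4]


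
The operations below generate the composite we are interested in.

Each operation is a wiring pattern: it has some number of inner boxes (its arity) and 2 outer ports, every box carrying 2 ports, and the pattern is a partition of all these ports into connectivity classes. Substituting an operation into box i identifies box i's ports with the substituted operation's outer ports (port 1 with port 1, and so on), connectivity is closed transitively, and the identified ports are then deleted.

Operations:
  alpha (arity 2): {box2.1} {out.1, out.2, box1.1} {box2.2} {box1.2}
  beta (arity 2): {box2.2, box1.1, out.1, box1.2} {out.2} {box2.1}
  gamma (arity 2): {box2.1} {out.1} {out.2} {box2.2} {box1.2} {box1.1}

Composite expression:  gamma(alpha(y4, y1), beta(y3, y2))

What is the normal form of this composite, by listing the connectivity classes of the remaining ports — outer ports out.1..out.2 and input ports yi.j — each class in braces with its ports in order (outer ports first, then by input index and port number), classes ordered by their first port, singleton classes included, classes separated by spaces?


After gluing at gamma, chains via deleted ports link the y-ports.
the subtree at alpha composes to {out.1, out.2, y4.1} {y1.1} {y1.2} {y4.2} on (y4, y1); out.j = own outer ports
the subtree at beta composes to {out.1, y2.2, y3.1, y3.2} {out.2} {y2.1} on (y3, y2); out.j = own outer ports
the subtree at gamma composes to {out.1} {out.2} {y1.1} {y1.2} {y2.1} {y2.2, y3.1, y3.2} {y4.1} {y4.2} on (y4, y1, y3, y2); out.j = own outer ports

{out.1} {out.2} {y1.1} {y1.2} {y2.1} {y2.2, y3.1, y3.2} {y4.1} {y4.2}


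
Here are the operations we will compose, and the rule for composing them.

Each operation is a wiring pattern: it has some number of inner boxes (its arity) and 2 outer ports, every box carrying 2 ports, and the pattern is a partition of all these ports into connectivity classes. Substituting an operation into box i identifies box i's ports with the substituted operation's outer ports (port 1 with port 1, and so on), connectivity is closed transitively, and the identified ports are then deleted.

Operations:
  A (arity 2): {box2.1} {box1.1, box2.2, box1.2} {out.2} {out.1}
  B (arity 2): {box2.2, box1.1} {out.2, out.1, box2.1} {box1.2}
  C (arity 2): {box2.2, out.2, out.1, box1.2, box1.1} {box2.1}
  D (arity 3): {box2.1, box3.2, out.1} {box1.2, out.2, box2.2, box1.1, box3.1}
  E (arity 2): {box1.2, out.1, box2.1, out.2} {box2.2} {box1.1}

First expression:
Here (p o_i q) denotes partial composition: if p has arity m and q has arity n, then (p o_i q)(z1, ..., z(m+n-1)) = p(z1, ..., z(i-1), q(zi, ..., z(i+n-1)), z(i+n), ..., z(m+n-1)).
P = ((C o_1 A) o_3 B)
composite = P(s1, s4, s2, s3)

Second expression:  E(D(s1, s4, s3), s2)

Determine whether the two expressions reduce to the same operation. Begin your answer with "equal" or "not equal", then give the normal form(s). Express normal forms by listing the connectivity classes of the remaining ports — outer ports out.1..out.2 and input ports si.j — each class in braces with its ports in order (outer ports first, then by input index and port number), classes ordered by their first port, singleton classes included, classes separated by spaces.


not equal; first: {out.1, out.2, s3.1} {s1.1, s1.2, s4.2} {s2.1, s3.2} {s2.2} {s4.1}; second: {out.1, out.2, s1.1, s1.2, s2.1, s3.1, s4.2} {s2.2} {s3.2, s4.1}

In normal form, the first expression is {out.1, out.2, s3.1} {s1.1, s1.2, s4.2} {s2.1, s3.2} {s2.2} {s4.1}
In normal form, the second expression is {out.1, out.2, s1.1, s1.2, s2.1, s3.1, s4.2} {s2.2} {s3.2, s4.1}
Distinct normal forms: not equal.


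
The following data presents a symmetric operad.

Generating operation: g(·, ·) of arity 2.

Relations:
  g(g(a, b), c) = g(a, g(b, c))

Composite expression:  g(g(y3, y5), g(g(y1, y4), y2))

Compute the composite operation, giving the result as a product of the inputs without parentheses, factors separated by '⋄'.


All parenthesizations of g agree; list the y-inputs left to right.
g(y3, y5) flattens to y3 ⋄ y5
g(y1, y4) flattens to y1 ⋄ y4
g(g(y1, y4), y2) flattens to y1 ⋄ y4 ⋄ y2
g(g(y3, y5), g(g(y1, y4), y2)) flattens to y3 ⋄ y5 ⋄ y1 ⋄ y4 ⋄ y2

y3 ⋄ y5 ⋄ y1 ⋄ y4 ⋄ y2
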